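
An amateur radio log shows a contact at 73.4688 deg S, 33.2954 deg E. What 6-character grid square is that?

KB66pm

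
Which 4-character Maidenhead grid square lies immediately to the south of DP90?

DO99

Latitude square 0; −1 → -1, wraps to 9, carry into field.
Latitude field P = 15; −1 → 14 = O.
The longitude characters are unchanged.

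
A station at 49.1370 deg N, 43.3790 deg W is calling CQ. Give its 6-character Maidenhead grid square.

Add 180° to longitude and 90° to latitude: 136.6210, 139.1370.
Field: lon ⌊136.6210/20⌋ = 6 → G; lat ⌊139.1370/10⌋ = 13 → N.
Square: lon ⌊16.6210/2⌋ = 8; lat ⌊9.1370/1⌋ = 9.
Subsquare: lon ⌊0.6210/0.0833333⌋ = 7 → h; lat ⌊0.1370/0.0416667⌋ = 3 → d.

GN89hd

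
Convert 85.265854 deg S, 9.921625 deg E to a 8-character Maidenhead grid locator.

Shift to the Maidenhead origin (180°W, 90°S): lon 189.92163, lat 4.73415.
Field (20°×10°, letters A–R): lon ⌊189.92163/20⌋ = 9 → J; lat ⌊4.73415/10⌋ = 0 → A.
Square (2°×1°, digits 0–9): lon ⌊9.92163/2⌋ = 4; lat ⌊4.73415/1⌋ = 4.
Subsquare (5′×2.5′, letters a–x): lon ⌊1.92163/0.0833333⌋ = 23 → x; lat ⌊0.73415/0.0416667⌋ = 17 → r.
Extended square (30″×15″, digits 0–9): lon ⌊0.00496/0.00833333⌋ = 0; lat ⌊0.02581/0.00416667⌋ = 6.

JA44xr06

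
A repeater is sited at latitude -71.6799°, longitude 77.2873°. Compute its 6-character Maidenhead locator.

MB88ph

Offset from 180°W / 90°S: lon 257.2873°, lat 18.3201°.
Field: lon ⌊257.2873/20⌋ = 12 → M; lat ⌊18.3201/10⌋ = 1 → B.
Square: lon ⌊17.2873/2⌋ = 8; lat ⌊8.3201/1⌋ = 8.
Subsquare: lon ⌊1.2873/0.0833333⌋ = 15 → p; lat ⌊0.3201/0.0416667⌋ = 7 → h.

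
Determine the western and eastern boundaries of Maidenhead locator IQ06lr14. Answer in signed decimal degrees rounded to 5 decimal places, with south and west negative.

-19.07500, -19.06667

Field I=8, Q=16: +8·20° lon, +16·10° lat → SW at lon -20°, lat 70°.
Square 0, 6: +0·2° lon, +6·1° lat → SW at lon -20°, lat 76°.
Subsquare l=11, r=17: +11·0.0833333° lon, +17·0.0416667° lat → SW at lon -19.0833°, lat 76.7083°.
Extended square 1, 4: +1·0.00833333° lon, +4·0.00416667° lat → SW at lon -19.075°, lat 76.725°.
Cell spans 0.00833333° lon × 0.00416667° lat.
west -19.07500, east -19.06667.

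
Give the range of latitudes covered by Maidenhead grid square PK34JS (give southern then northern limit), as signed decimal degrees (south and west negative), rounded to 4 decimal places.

14.7500, 14.7917

Field P=15, K=10: +15·20° lon, +10·10° lat → SW at lon 120°, lat 10°.
Square 3, 4: +3·2° lon, +4·1° lat → SW at lon 126°, lat 14°.
Subsquare j=9, s=18: +9·0.0833333° lon, +18·0.0416667° lat → SW at lon 126.75°, lat 14.75°.
Cell spans 0.0833333° lon × 0.0416667° lat.
south 14.7500, north 14.7917.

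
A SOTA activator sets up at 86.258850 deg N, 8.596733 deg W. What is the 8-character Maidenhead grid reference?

IR56qg82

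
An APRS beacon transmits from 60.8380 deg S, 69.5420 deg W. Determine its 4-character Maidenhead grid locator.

FC59

Add 180° to longitude and 90° to latitude: 110.46, 29.16.
Field (20°×10°, letters A–R): lon ⌊110.46/20⌋ = 5 → F; lat ⌊29.16/10⌋ = 2 → C.
Square (2°×1°, digits 0–9): lon ⌊10.46/2⌋ = 5; lat ⌊9.16/1⌋ = 9.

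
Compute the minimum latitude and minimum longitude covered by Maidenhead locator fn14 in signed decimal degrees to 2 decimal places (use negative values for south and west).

44.00, -78.00

Field F=5, N=13: +5·20° lon, +13·10° lat → SW at lon -80°, lat 40°.
Square 1, 4: +1·2° lon, +4·1° lat → SW at lon -78°, lat 44°.
latitude 44.00, longitude -78.00.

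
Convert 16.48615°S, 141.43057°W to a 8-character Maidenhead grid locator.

Offset from 180°W / 90°S: lon 38.56943°, lat 73.51385°.
Field: lon ⌊38.56943/20⌋ = 1 → B; lat ⌊73.51385/10⌋ = 7 → H.
Square: lon ⌊18.56943/2⌋ = 9; lat ⌊3.51385/1⌋ = 3.
Subsquare: lon ⌊0.56943/0.0833333⌋ = 6 → g; lat ⌊0.51385/0.0416667⌋ = 12 → m.
Extended square: lon ⌊0.06943/0.00833333⌋ = 8; lat ⌊0.01385/0.00416667⌋ = 3.

BH93gm83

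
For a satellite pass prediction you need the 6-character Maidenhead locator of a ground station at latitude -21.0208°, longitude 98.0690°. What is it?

Shift to the Maidenhead origin (180°W, 90°S): lon 278.0690, lat 68.9792.
Field (20°×10°, letters A–R): 278.0690/20 → 13 → N, 68.9792/10 → 6 → G; chars NG.
Square (2°×1°, digits 0–9): 18.0690/2 → 9, 8.9792/1 → 8; chars 98.
Subsquare (5′×2.5′, letters a–x): 0.0690/0.0833333 → 0 → a, 0.9792/0.0416667 → 23 → x; chars ax.

NG98ax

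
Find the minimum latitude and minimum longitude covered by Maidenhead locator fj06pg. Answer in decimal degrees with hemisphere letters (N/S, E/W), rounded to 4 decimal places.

Field F=5, J=9: +5·20° lon, +9·10° lat → SW at lon -80°, lat 0°.
Square 0, 6: +0·2° lon, +6·1° lat → SW at lon -80°, lat 6°.
Subsquare p=15, g=6: +15·0.0833333° lon, +6·0.0416667° lat → SW at lon -78.75°, lat 6.25°.
latitude 6.2500° N, longitude 78.7500° W.

6.2500° N, 78.7500° W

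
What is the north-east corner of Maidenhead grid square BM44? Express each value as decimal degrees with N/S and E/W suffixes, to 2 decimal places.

Field B=1, M=12: +1·20° lon, +12·10° lat → SW at lon -160°, lat 30°.
Square 4, 4: +4·2° lon, +4·1° lat → SW at lon -152°, lat 34°.
Cell spans 2° lon × 1° lat. NE corner is SW corner plus one full cell.
latitude 35.00° N, longitude 150.00° W.

35.00° N, 150.00° W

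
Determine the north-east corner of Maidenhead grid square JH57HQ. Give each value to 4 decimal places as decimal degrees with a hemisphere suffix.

Field J=9, H=7: +9·20° lon, +7·10° lat → SW at lon 0°, lat -20°.
Square 5, 7: +5·2° lon, +7·1° lat → SW at lon 10°, lat -13°.
Subsquare h=7, q=16: +7·0.0833333° lon, +16·0.0416667° lat → SW at lon 10.5833°, lat -12.3333°.
Cell spans 0.0833333° lon × 0.0416667° lat. NE corner is SW corner plus one full cell.
latitude 12.2917° S, longitude 10.6667° E.

12.2917° S, 10.6667° E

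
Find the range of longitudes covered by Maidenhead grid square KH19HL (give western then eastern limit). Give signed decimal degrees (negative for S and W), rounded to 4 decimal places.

22.5833, 22.6667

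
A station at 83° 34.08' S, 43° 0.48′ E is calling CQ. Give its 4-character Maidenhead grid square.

LA16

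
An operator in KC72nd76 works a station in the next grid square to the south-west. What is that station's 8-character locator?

KC72nd65

Longitude extended square 7; −1 → 6.
Latitude extended square 6; −1 → 5.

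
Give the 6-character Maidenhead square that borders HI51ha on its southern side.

HI50hx

Latitude subsquare a = 0; −1 → -1, wraps to 23 = x, carry into square.
Latitude square 1; −1 → 0.
The longitude characters are unchanged.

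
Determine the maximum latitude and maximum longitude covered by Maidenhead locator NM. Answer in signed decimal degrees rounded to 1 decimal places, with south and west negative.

Field N=13, M=12: +13·20° lon, +12·10° lat → SW at lon 80°, lat 30°.
Cell spans 20° lon × 10° lat. NE corner is SW corner plus one full cell.
latitude 40.0, longitude 100.0.

40.0, 100.0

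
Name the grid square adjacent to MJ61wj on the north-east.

Longitude subsquare w = 22; +1 → 23 = x.
Latitude subsquare j = 9; +1 → 10 = k.

MJ61xk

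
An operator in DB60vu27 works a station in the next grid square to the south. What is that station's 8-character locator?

DB60vu26

Latitude extended square 7; −1 → 6.
The longitude characters are unchanged.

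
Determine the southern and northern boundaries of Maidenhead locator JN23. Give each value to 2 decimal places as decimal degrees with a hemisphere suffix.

Field J=9, N=13: +9·20° lon, +13·10° lat → SW at lon 0°, lat 40°.
Square 2, 3: +2·2° lon, +3·1° lat → SW at lon 4°, lat 43°.
Cell spans 2° lon × 1° lat.
south 43.00° N, north 44.00° N.

43.00° N, 44.00° N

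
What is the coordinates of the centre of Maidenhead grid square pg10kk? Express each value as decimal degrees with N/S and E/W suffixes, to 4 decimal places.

Field P=15, G=6: +15·20° lon, +6·10° lat → SW at lon 120°, lat -30°.
Square 1, 0: +1·2° lon, +0·1° lat → SW at lon 122°, lat -30°.
Subsquare k=10, k=10: +10·0.0833333° lon, +10·0.0416667° lat → SW at lon 122.833°, lat -29.5833°.
Cell spans 0.0833333° lon × 0.0416667° lat. Centre is SW corner plus half of each.
latitude 29.5625° S, longitude 122.8750° E.

29.5625° S, 122.8750° E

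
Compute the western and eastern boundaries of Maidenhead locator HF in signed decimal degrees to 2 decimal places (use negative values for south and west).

Field H=7, F=5: +7·20° lon, +5·10° lat → SW at lon -40°, lat -40°.
Cell spans 20° lon × 10° lat.
west -40.00, east -20.00.

-40.00, -20.00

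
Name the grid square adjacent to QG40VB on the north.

QG40vc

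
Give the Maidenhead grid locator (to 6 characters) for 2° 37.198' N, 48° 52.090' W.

GJ52no

Shift to the Maidenhead origin (180°W, 90°S): lon 131.1318, lat 92.6200.
Field: lon ⌊131.1318/20⌋ = 6 → G; lat ⌊92.6200/10⌋ = 9 → J.
Square: lon ⌊11.1318/2⌋ = 5; lat ⌊2.6200/1⌋ = 2.
Subsquare: lon ⌊1.1318/0.0833333⌋ = 13 → n; lat ⌊0.6200/0.0416667⌋ = 14 → o.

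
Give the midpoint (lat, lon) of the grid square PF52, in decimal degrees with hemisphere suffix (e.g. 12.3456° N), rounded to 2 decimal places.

37.50° S, 131.00° E

Field P=15, F=5: +15·20° lon, +5·10° lat → SW at lon 120°, lat -40°.
Square 5, 2: +5·2° lon, +2·1° lat → SW at lon 130°, lat -38°.
Cell spans 2° lon × 1° lat. Centre is SW corner plus half of each.
latitude 37.50° S, longitude 131.00° E.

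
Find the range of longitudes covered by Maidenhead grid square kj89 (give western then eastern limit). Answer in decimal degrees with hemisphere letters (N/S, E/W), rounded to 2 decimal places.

Field K=10, J=9: +10·20° lon, +9·10° lat → SW at lon 20°, lat 0°.
Square 8, 9: +8·2° lon, +9·1° lat → SW at lon 36°, lat 9°.
Cell spans 2° lon × 1° lat.
west 36.00° E, east 38.00° E.

36.00° E, 38.00° E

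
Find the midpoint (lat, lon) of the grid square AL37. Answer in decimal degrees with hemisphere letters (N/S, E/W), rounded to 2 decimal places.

27.50° N, 173.00° W

Field A=0, L=11: +0·20° lon, +11·10° lat → SW at lon -180°, lat 20°.
Square 3, 7: +3·2° lon, +7·1° lat → SW at lon -174°, lat 27°.
Cell spans 2° lon × 1° lat. Centre is SW corner plus half of each.
latitude 27.50° N, longitude 173.00° W.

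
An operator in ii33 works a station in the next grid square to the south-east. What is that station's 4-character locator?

II42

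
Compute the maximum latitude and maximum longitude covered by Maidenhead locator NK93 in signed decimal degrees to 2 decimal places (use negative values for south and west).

Field N=13, K=10: +13·20° lon, +10·10° lat → SW at lon 80°, lat 10°.
Square 9, 3: +9·2° lon, +3·1° lat → SW at lon 98°, lat 13°.
Cell spans 2° lon × 1° lat. NE corner is SW corner plus one full cell.
latitude 14.00, longitude 100.00.

14.00, 100.00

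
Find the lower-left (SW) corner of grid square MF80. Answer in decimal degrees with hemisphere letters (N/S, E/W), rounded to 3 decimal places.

40.000° S, 76.000° E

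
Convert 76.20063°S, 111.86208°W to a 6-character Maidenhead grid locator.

Add 180° to longitude and 90° to latitude: 68.1379, 13.7994.
Field: 68.1379/20 → 3 → D, 13.7994/10 → 1 → B; chars DB.
Square: 8.1379/2 → 4, 3.7994/1 → 3; chars 43.
Subsquare: 0.1379/0.0833333 → 1 → b, 0.7994/0.0416667 → 19 → t; chars bt.

DB43bt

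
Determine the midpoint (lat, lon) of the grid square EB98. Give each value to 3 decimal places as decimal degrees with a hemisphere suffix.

Field E=4, B=1: +4·20° lon, +1·10° lat → SW at lon -100°, lat -80°.
Square 9, 8: +9·2° lon, +8·1° lat → SW at lon -82°, lat -72°.
Cell spans 2° lon × 1° lat. Centre is SW corner plus half of each.
latitude 71.500° S, longitude 81.000° W.

71.500° S, 81.000° W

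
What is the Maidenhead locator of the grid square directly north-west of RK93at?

RK83xu

Longitude subsquare a = 0; −1 → -1, wraps to 23 = x, carry into square.
Longitude square 9; −1 → 8.
Latitude subsquare t = 19; +1 → 20 = u.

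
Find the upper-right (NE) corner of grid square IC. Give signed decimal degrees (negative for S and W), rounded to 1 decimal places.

-60.0, 0.0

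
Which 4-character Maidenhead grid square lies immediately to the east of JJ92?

KJ02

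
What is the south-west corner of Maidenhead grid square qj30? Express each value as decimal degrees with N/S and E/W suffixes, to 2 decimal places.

Field Q=16, J=9: +16·20° lon, +9·10° lat → SW at lon 140°, lat 0°.
Square 3, 0: +3·2° lon, +0·1° lat → SW at lon 146°, lat 0°.
latitude 0.00° N, longitude 146.00° E.

0.00° N, 146.00° E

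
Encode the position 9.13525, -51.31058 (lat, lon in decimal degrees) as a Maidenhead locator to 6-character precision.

Offset from 180°W / 90°S: lon 128.6894°, lat 99.1352°.
Field: 128.6894/20 → 6 → G, 99.1352/10 → 9 → J; chars GJ.
Square: 8.6894/2 → 4, 9.1352/1 → 9; chars 49.
Subsquare: 0.6894/0.0833333 → 8 → i, 0.1352/0.0416667 → 3 → d; chars id.

GJ49id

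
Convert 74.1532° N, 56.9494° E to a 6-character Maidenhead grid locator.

Shift to the Maidenhead origin (180°W, 90°S): lon 236.9494, lat 164.1532.
Field (20°×10°, letters A–R): lon ⌊236.9494/20⌋ = 11 → L; lat ⌊164.1532/10⌋ = 16 → Q.
Square (2°×1°, digits 0–9): lon ⌊16.9494/2⌋ = 8; lat ⌊4.1532/1⌋ = 4.
Subsquare (5′×2.5′, letters a–x): lon ⌊0.9494/0.0833333⌋ = 11 → l; lat ⌊0.1532/0.0416667⌋ = 3 → d.

LQ84ld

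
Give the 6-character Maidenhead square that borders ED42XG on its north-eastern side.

ED52ah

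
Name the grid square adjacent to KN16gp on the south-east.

KN16ho

Longitude subsquare g = 6; +1 → 7 = h.
Latitude subsquare p = 15; −1 → 14 = o.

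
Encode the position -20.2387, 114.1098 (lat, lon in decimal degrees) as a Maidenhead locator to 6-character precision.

Shift to the Maidenhead origin (180°W, 90°S): lon 294.1098, lat 69.7613.
Field: 294.1098/20 → 14 → O, 69.7613/10 → 6 → G; chars OG.
Square: 14.1098/2 → 7, 9.7613/1 → 9; chars 79.
Subsquare: 0.1098/0.0833333 → 1 → b, 0.7613/0.0416667 → 18 → s; chars bs.

OG79bs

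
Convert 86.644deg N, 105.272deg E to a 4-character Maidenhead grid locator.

OR26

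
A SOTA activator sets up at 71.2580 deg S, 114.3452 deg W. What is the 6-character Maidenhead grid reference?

DB28tr

Shift to the Maidenhead origin (180°W, 90°S): lon 65.6548, lat 18.7420.
Field: lon ⌊65.6548/20⌋ = 3 → D; lat ⌊18.7420/10⌋ = 1 → B.
Square: lon ⌊5.6548/2⌋ = 2; lat ⌊8.7420/1⌋ = 8.
Subsquare: lon ⌊1.6548/0.0833333⌋ = 19 → t; lat ⌊0.7420/0.0416667⌋ = 17 → r.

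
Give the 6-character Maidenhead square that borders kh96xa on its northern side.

KH96xb

Latitude subsquare a = 0; +1 → 1 = b.
The longitude characters are unchanged.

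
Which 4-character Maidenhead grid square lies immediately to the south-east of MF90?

NE09

Longitude square 9; +1 → 10, wraps to 0, carry into field.
Longitude field M = 12; +1 → 13 = N.
Latitude square 0; −1 → -1, wraps to 9, carry into field.
Latitude field F = 5; −1 → 4 = E.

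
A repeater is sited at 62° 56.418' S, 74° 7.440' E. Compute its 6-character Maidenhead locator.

Add 180° to longitude and 90° to latitude: 254.1240, 27.0597.
Field (20°×10°, letters A–R): 254.1240/20 → 12 → M, 27.0597/10 → 2 → C; chars MC.
Square (2°×1°, digits 0–9): 14.1240/2 → 7, 7.0597/1 → 7; chars 77.
Subsquare (5′×2.5′, letters a–x): 0.1240/0.0833333 → 1 → b, 0.0597/0.0416667 → 1 → b; chars bb.

MC77bb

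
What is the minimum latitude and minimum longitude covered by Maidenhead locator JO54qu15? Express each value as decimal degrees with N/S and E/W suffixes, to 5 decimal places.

Field J=9, O=14: +9·20° lon, +14·10° lat → SW at lon 0°, lat 50°.
Square 5, 4: +5·2° lon, +4·1° lat → SW at lon 10°, lat 54°.
Subsquare q=16, u=20: +16·0.0833333° lon, +20·0.0416667° lat → SW at lon 11.3333°, lat 54.8333°.
Extended square 1, 5: +1·0.00833333° lon, +5·0.00416667° lat → SW at lon 11.3417°, lat 54.8542°.
latitude 54.85417° N, longitude 11.34167° E.

54.85417° N, 11.34167° E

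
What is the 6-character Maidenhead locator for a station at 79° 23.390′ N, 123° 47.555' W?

Add 180° to longitude and 90° to latitude: 56.2074, 169.3898.
Field: lon ⌊56.2074/20⌋ = 2 → C; lat ⌊169.3898/10⌋ = 16 → Q.
Square: lon ⌊16.2074/2⌋ = 8; lat ⌊9.3898/1⌋ = 9.
Subsquare: lon ⌊0.2074/0.0833333⌋ = 2 → c; lat ⌊0.3898/0.0416667⌋ = 9 → j.

CQ89cj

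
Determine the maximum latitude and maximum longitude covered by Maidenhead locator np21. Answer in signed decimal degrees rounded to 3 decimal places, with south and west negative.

Field N=13, P=15: +13·20° lon, +15·10° lat → SW at lon 80°, lat 60°.
Square 2, 1: +2·2° lon, +1·1° lat → SW at lon 84°, lat 61°.
Cell spans 2° lon × 1° lat. NE corner is SW corner plus one full cell.
latitude 62.000, longitude 86.000.

62.000, 86.000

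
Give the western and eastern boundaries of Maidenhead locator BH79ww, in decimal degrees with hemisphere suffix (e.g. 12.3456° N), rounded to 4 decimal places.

144.1667° W, 144.0833° W

Field B=1, H=7: +1·20° lon, +7·10° lat → SW at lon -160°, lat -20°.
Square 7, 9: +7·2° lon, +9·1° lat → SW at lon -146°, lat -11°.
Subsquare w=22, w=22: +22·0.0833333° lon, +22·0.0416667° lat → SW at lon -144.167°, lat -10.0833°.
Cell spans 0.0833333° lon × 0.0416667° lat.
west 144.1667° W, east 144.0833° W.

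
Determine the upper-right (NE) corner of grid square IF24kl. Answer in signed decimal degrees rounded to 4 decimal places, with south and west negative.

Field I=8, F=5: +8·20° lon, +5·10° lat → SW at lon -20°, lat -40°.
Square 2, 4: +2·2° lon, +4·1° lat → SW at lon -16°, lat -36°.
Subsquare k=10, l=11: +10·0.0833333° lon, +11·0.0416667° lat → SW at lon -15.1667°, lat -35.5417°.
Cell spans 0.0833333° lon × 0.0416667° lat. NE corner is SW corner plus one full cell.
latitude -35.5000, longitude -15.0833.

-35.5000, -15.0833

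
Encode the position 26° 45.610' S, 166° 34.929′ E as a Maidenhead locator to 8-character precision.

RG33gf97

Offset from 180°W / 90°S: lon 346.58215°, lat 63.23983°.
Field: 346.58215/20 → 17 → R, 63.23983/10 → 6 → G; chars RG.
Square: 6.58215/2 → 3, 3.23983/1 → 3; chars 33.
Subsquare: 0.58215/0.0833333 → 6 → g, 0.23983/0.0416667 → 5 → f; chars gf.
Extended square: 0.08215/0.00833333 → 9, 0.03150/0.00416667 → 7; chars 97.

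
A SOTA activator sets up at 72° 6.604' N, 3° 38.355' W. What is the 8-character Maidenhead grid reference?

Shift to the Maidenhead origin (180°W, 90°S): lon 176.36075, lat 162.11007.
Field (20°×10°, letters A–R): 176.36075/20 → 8 → I, 162.11007/10 → 16 → Q; chars IQ.
Square (2°×1°, digits 0–9): 16.36075/2 → 8, 2.11007/1 → 2; chars 82.
Subsquare (5′×2.5′, letters a–x): 0.36075/0.0833333 → 4 → e, 0.11007/0.0416667 → 2 → c; chars ec.
Extended square (30″×15″, digits 0–9): 0.02742/0.00833333 → 3, 0.02673/0.00416667 → 6; chars 36.

IQ82ec36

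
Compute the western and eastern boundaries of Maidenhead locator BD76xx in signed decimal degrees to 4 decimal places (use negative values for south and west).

-144.0833, -144.0000

Field B=1, D=3: +1·20° lon, +3·10° lat → SW at lon -160°, lat -60°.
Square 7, 6: +7·2° lon, +6·1° lat → SW at lon -146°, lat -54°.
Subsquare x=23, x=23: +23·0.0833333° lon, +23·0.0416667° lat → SW at lon -144.083°, lat -53.0417°.
Cell spans 0.0833333° lon × 0.0416667° lat.
west -144.0833, east -144.0000.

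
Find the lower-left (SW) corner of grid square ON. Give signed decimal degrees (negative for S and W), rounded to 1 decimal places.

Field O=14, N=13: +14·20° lon, +13·10° lat → SW at lon 100°, lat 40°.
latitude 40.0, longitude 100.0.

40.0, 100.0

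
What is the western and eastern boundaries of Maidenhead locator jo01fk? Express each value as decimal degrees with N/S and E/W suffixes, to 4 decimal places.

Field J=9, O=14: +9·20° lon, +14·10° lat → SW at lon 0°, lat 50°.
Square 0, 1: +0·2° lon, +1·1° lat → SW at lon 0°, lat 51°.
Subsquare f=5, k=10: +5·0.0833333° lon, +10·0.0416667° lat → SW at lon 0.416667°, lat 51.4167°.
Cell spans 0.0833333° lon × 0.0416667° lat.
west 0.4167° E, east 0.5000° E.

0.4167° E, 0.5000° E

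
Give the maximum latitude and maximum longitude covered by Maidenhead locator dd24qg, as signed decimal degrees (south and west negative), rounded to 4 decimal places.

-55.7083, -114.5833

Field D=3, D=3: +3·20° lon, +3·10° lat → SW at lon -120°, lat -60°.
Square 2, 4: +2·2° lon, +4·1° lat → SW at lon -116°, lat -56°.
Subsquare q=16, g=6: +16·0.0833333° lon, +6·0.0416667° lat → SW at lon -114.667°, lat -55.75°.
Cell spans 0.0833333° lon × 0.0416667° lat. NE corner is SW corner plus one full cell.
latitude -55.7083, longitude -114.5833.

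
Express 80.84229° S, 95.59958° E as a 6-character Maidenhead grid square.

Offset from 180°W / 90°S: lon 275.5996°, lat 9.1577°.
Field (20°×10°, letters A–R): 275.5996/20 → 13 → N, 9.1577/10 → 0 → A; chars NA.
Square (2°×1°, digits 0–9): 15.5996/2 → 7, 9.1577/1 → 9; chars 79.
Subsquare (5′×2.5′, letters a–x): 1.5996/0.0833333 → 19 → t, 0.1577/0.0416667 → 3 → d; chars td.

NA79td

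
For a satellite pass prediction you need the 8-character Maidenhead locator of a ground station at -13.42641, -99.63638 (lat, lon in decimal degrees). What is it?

Add 180° to longitude and 90° to latitude: 80.36362, 76.57359.
Field: 80.36362/20 → 4 → E, 76.57359/10 → 7 → H; chars EH.
Square: 0.36362/2 → 0, 6.57359/1 → 6; chars 06.
Subsquare: 0.36362/0.0833333 → 4 → e, 0.57359/0.0416667 → 13 → n; chars en.
Extended square: 0.03029/0.00833333 → 3, 0.03192/0.00416667 → 7; chars 37.

EH06en37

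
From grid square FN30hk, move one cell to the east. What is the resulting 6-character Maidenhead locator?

Longitude subsquare h = 7; +1 → 8 = i.
The latitude characters are unchanged.

FN30ik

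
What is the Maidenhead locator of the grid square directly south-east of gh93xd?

Longitude subsquare x = 23; +1 → 24, wraps to 0 = a, carry into square.
Longitude square 9; +1 → 10, wraps to 0, carry into field.
Longitude field G = 6; +1 → 7 = H.
Latitude subsquare d = 3; −1 → 2 = c.

HH03ac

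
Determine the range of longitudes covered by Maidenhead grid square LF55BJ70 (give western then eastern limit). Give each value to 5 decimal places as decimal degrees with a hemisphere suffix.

50.14167° E, 50.15000° E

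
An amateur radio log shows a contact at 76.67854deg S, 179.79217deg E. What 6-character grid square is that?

Offset from 180°W / 90°S: lon 359.7922°, lat 13.3215°.
Field (20°×10°, letters A–R): 359.7922/20 → 17 → R, 13.3215/10 → 1 → B; chars RB.
Square (2°×1°, digits 0–9): 19.7922/2 → 9, 3.3215/1 → 3; chars 93.
Subsquare (5′×2.5′, letters a–x): 1.7922/0.0833333 → 21 → v, 0.3215/0.0416667 → 7 → h; chars vh.

RB93vh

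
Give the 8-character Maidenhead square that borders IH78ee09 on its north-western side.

IH78df90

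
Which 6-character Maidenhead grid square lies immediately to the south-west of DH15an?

Longitude subsquare a = 0; −1 → -1, wraps to 23 = x, carry into square.
Longitude square 1; −1 → 0.
Latitude subsquare n = 13; −1 → 12 = m.

DH05xm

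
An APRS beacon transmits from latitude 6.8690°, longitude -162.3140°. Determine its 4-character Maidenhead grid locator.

Shift to the Maidenhead origin (180°W, 90°S): lon 17.69, lat 96.87.
Field: lon ⌊17.69/20⌋ = 0 → A; lat ⌊96.87/10⌋ = 9 → J.
Square: lon ⌊17.69/2⌋ = 8; lat ⌊6.87/1⌋ = 6.

AJ86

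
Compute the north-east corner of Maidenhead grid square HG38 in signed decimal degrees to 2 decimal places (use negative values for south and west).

Field H=7, G=6: +7·20° lon, +6·10° lat → SW at lon -40°, lat -30°.
Square 3, 8: +3·2° lon, +8·1° lat → SW at lon -34°, lat -22°.
Cell spans 2° lon × 1° lat. NE corner is SW corner plus one full cell.
latitude -21.00, longitude -32.00.

-21.00, -32.00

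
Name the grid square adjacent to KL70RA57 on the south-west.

KL70ra46

Longitude extended square 5; −1 → 4.
Latitude extended square 7; −1 → 6.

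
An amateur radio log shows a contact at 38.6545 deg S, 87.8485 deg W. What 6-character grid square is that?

EF61bi

Add 180° to longitude and 90° to latitude: 92.1515, 51.3455.
Field: lon ⌊92.1515/20⌋ = 4 → E; lat ⌊51.3455/10⌋ = 5 → F.
Square: lon ⌊12.1515/2⌋ = 6; lat ⌊1.3455/1⌋ = 1.
Subsquare: lon ⌊0.1515/0.0833333⌋ = 1 → b; lat ⌊0.3455/0.0416667⌋ = 8 → i.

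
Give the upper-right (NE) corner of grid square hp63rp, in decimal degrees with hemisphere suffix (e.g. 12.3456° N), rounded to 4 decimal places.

Field H=7, P=15: +7·20° lon, +15·10° lat → SW at lon -40°, lat 60°.
Square 6, 3: +6·2° lon, +3·1° lat → SW at lon -28°, lat 63°.
Subsquare r=17, p=15: +17·0.0833333° lon, +15·0.0416667° lat → SW at lon -26.5833°, lat 63.625°.
Cell spans 0.0833333° lon × 0.0416667° lat. NE corner is SW corner plus one full cell.
latitude 63.6667° N, longitude 26.5000° W.

63.6667° N, 26.5000° W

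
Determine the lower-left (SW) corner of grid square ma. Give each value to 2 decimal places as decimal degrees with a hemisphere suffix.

Field M=12, A=0: +12·20° lon, +0·10° lat → SW at lon 60°, lat -90°.
latitude 90.00° S, longitude 60.00° E.

90.00° S, 60.00° E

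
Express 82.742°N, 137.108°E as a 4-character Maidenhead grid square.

Add 180° to longitude and 90° to latitude: 317.11, 172.74.
Field: 317.11/20 → 15 → P, 172.74/10 → 17 → R; chars PR.
Square: 17.11/2 → 8, 2.74/1 → 2; chars 82.

PR82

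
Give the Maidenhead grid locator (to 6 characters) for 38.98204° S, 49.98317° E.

LF41xa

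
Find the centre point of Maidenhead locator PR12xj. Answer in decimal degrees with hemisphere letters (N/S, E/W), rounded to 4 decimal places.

Field P=15, R=17: +15·20° lon, +17·10° lat → SW at lon 120°, lat 80°.
Square 1, 2: +1·2° lon, +2·1° lat → SW at lon 122°, lat 82°.
Subsquare x=23, j=9: +23·0.0833333° lon, +9·0.0416667° lat → SW at lon 123.917°, lat 82.375°.
Cell spans 0.0833333° lon × 0.0416667° lat. Centre is SW corner plus half of each.
latitude 82.3958° N, longitude 123.9583° E.

82.3958° N, 123.9583° E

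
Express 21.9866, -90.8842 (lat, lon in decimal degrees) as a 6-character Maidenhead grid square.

Offset from 180°W / 90°S: lon 89.1158°, lat 111.9866°.
Field (20°×10°, letters A–R): lon ⌊89.1158/20⌋ = 4 → E; lat ⌊111.9866/10⌋ = 11 → L.
Square (2°×1°, digits 0–9): lon ⌊9.1158/2⌋ = 4; lat ⌊1.9866/1⌋ = 1.
Subsquare (5′×2.5′, letters a–x): lon ⌊1.1158/0.0833333⌋ = 13 → n; lat ⌊0.9866/0.0416667⌋ = 23 → x.

EL41nx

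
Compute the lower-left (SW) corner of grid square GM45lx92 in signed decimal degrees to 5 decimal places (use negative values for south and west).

Field G=6, M=12: +6·20° lon, +12·10° lat → SW at lon -60°, lat 30°.
Square 4, 5: +4·2° lon, +5·1° lat → SW at lon -52°, lat 35°.
Subsquare l=11, x=23: +11·0.0833333° lon, +23·0.0416667° lat → SW at lon -51.0833°, lat 35.9583°.
Extended square 9, 2: +9·0.00833333° lon, +2·0.00416667° lat → SW at lon -51.0083°, lat 35.9667°.
latitude 35.96667, longitude -51.00833.

35.96667, -51.00833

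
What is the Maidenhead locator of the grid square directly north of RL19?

Latitude square 9; +1 → 10, wraps to 0, carry into field.
Latitude field L = 11; +1 → 12 = M.
The longitude characters are unchanged.

RM10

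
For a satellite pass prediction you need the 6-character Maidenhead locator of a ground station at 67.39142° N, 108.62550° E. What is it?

OP47hj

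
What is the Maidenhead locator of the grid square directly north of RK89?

RL80

Latitude square 9; +1 → 10, wraps to 0, carry into field.
Latitude field K = 10; +1 → 11 = L.
The longitude characters are unchanged.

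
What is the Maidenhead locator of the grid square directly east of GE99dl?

GE99el

Longitude subsquare d = 3; +1 → 4 = e.
The latitude characters are unchanged.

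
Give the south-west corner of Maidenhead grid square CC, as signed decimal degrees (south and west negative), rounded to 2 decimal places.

Field C=2, C=2: +2·20° lon, +2·10° lat → SW at lon -140°, lat -70°.
latitude -70.00, longitude -140.00.

-70.00, -140.00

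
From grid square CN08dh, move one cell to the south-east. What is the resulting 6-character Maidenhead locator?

Longitude subsquare d = 3; +1 → 4 = e.
Latitude subsquare h = 7; −1 → 6 = g.

CN08eg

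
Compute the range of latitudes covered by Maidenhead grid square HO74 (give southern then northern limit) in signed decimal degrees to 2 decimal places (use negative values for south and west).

Field H=7, O=14: +7·20° lon, +14·10° lat → SW at lon -40°, lat 50°.
Square 7, 4: +7·2° lon, +4·1° lat → SW at lon -26°, lat 54°.
Cell spans 2° lon × 1° lat.
south 54.00, north 55.00.

54.00, 55.00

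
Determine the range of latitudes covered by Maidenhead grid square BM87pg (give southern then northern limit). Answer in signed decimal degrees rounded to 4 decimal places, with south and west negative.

37.2500, 37.2917

Field B=1, M=12: +1·20° lon, +12·10° lat → SW at lon -160°, lat 30°.
Square 8, 7: +8·2° lon, +7·1° lat → SW at lon -144°, lat 37°.
Subsquare p=15, g=6: +15·0.0833333° lon, +6·0.0416667° lat → SW at lon -142.75°, lat 37.25°.
Cell spans 0.0833333° lon × 0.0416667° lat.
south 37.2500, north 37.2917.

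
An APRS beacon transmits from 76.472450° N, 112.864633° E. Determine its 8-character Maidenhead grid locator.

Add 180° to longitude and 90° to latitude: 292.86463, 166.47245.
Field: 292.86463/20 → 14 → O, 166.47245/10 → 16 → Q; chars OQ.
Square: 12.86463/2 → 6, 6.47245/1 → 6; chars 66.
Subsquare: 0.86463/0.0833333 → 10 → k, 0.47245/0.0416667 → 11 → l; chars kl.
Extended square: 0.03130/0.00833333 → 3, 0.01412/0.00416667 → 3; chars 33.

OQ66kl33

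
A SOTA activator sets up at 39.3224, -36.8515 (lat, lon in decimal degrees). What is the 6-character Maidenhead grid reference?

Offset from 180°W / 90°S: lon 143.1485°, lat 129.3224°.
Field: lon ⌊143.1485/20⌋ = 7 → H; lat ⌊129.3224/10⌋ = 12 → M.
Square: lon ⌊3.1485/2⌋ = 1; lat ⌊9.3224/1⌋ = 9.
Subsquare: lon ⌊1.1485/0.0833333⌋ = 13 → n; lat ⌊0.3224/0.0416667⌋ = 7 → h.

HM19nh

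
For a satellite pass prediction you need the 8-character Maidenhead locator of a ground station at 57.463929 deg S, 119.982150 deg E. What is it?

Shift to the Maidenhead origin (180°W, 90°S): lon 299.98215, lat 32.53607.
Field: lon ⌊299.98215/20⌋ = 14 → O; lat ⌊32.53607/10⌋ = 3 → D.
Square: lon ⌊19.98215/2⌋ = 9; lat ⌊2.53607/1⌋ = 2.
Subsquare: lon ⌊1.98215/0.0833333⌋ = 23 → x; lat ⌊0.53607/0.0416667⌋ = 12 → m.
Extended square: lon ⌊0.06548/0.00833333⌋ = 7; lat ⌊0.03607/0.00416667⌋ = 8.

OD92xm78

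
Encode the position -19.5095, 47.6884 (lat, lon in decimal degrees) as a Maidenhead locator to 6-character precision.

Shift to the Maidenhead origin (180°W, 90°S): lon 227.6884, lat 70.4905.
Field: lon ⌊227.6884/20⌋ = 11 → L; lat ⌊70.4905/10⌋ = 7 → H.
Square: lon ⌊7.6884/2⌋ = 3; lat ⌊0.4905/1⌋ = 0.
Subsquare: lon ⌊1.6884/0.0833333⌋ = 20 → u; lat ⌊0.4905/0.0416667⌋ = 11 → l.

LH30ul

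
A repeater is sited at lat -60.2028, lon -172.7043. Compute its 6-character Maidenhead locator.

AC39pt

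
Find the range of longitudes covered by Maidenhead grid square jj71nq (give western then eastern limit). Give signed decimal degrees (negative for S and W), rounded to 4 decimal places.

15.0833, 15.1667

Field J=9, J=9: +9·20° lon, +9·10° lat → SW at lon 0°, lat 0°.
Square 7, 1: +7·2° lon, +1·1° lat → SW at lon 14°, lat 1°.
Subsquare n=13, q=16: +13·0.0833333° lon, +16·0.0416667° lat → SW at lon 15.0833°, lat 1.66667°.
Cell spans 0.0833333° lon × 0.0416667° lat.
west 15.0833, east 15.1667.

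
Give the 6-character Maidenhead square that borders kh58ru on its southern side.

KH58rt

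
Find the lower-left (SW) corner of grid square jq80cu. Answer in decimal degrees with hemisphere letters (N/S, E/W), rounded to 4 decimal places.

Field J=9, Q=16: +9·20° lon, +16·10° lat → SW at lon 0°, lat 70°.
Square 8, 0: +8·2° lon, +0·1° lat → SW at lon 16°, lat 70°.
Subsquare c=2, u=20: +2·0.0833333° lon, +20·0.0416667° lat → SW at lon 16.1667°, lat 70.8333°.
latitude 70.8333° N, longitude 16.1667° E.

70.8333° N, 16.1667° E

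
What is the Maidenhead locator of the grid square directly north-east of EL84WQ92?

Longitude extended square 9; +1 → 10, wraps to 0, carry into subsquare.
Longitude subsquare w = 22; +1 → 23 = x.
Latitude extended square 2; +1 → 3.

EL84xq03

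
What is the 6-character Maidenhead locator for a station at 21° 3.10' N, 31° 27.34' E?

KL51rb

Add 180° to longitude and 90° to latitude: 211.4557, 111.0517.
Field: lon ⌊211.4557/20⌋ = 10 → K; lat ⌊111.0517/10⌋ = 11 → L.
Square: lon ⌊11.4557/2⌋ = 5; lat ⌊1.0517/1⌋ = 1.
Subsquare: lon ⌊1.4557/0.0833333⌋ = 17 → r; lat ⌊0.0517/0.0416667⌋ = 1 → b.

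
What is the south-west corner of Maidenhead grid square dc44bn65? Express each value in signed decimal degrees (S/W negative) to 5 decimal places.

-65.43750, -111.86667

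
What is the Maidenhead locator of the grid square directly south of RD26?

RD25

Latitude square 6; −1 → 5.
The longitude characters are unchanged.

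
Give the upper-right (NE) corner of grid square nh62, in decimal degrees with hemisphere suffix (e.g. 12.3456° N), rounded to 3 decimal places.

Field N=13, H=7: +13·20° lon, +7·10° lat → SW at lon 80°, lat -20°.
Square 6, 2: +6·2° lon, +2·1° lat → SW at lon 92°, lat -18°.
Cell spans 2° lon × 1° lat. NE corner is SW corner plus one full cell.
latitude 17.000° S, longitude 94.000° E.

17.000° S, 94.000° E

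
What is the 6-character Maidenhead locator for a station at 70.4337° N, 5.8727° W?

IQ70bk

Add 180° to longitude and 90° to latitude: 174.1273, 160.4337.
Field: lon ⌊174.1273/20⌋ = 8 → I; lat ⌊160.4337/10⌋ = 16 → Q.
Square: lon ⌊14.1273/2⌋ = 7; lat ⌊0.4337/1⌋ = 0.
Subsquare: lon ⌊0.1273/0.0833333⌋ = 1 → b; lat ⌊0.4337/0.0416667⌋ = 10 → k.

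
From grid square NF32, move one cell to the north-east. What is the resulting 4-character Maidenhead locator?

NF43

Longitude square 3; +1 → 4.
Latitude square 2; +1 → 3.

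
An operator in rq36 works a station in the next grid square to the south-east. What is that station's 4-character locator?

RQ45

Longitude square 3; +1 → 4.
Latitude square 6; −1 → 5.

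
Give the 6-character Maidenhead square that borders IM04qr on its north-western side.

Longitude subsquare q = 16; −1 → 15 = p.
Latitude subsquare r = 17; +1 → 18 = s.

IM04ps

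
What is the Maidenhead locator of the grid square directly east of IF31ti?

Longitude subsquare t = 19; +1 → 20 = u.
The latitude characters are unchanged.

IF31ui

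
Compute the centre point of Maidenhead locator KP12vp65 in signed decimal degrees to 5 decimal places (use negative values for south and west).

62.64792, 23.80417

Field K=10, P=15: +10·20° lon, +15·10° lat → SW at lon 20°, lat 60°.
Square 1, 2: +1·2° lon, +2·1° lat → SW at lon 22°, lat 62°.
Subsquare v=21, p=15: +21·0.0833333° lon, +15·0.0416667° lat → SW at lon 23.75°, lat 62.625°.
Extended square 6, 5: +6·0.00833333° lon, +5·0.00416667° lat → SW at lon 23.8°, lat 62.6458°.
Cell spans 0.00833333° lon × 0.00416667° lat. Centre is SW corner plus half of each.
latitude 62.64792, longitude 23.80417.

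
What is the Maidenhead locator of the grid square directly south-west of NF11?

Longitude square 1; −1 → 0.
Latitude square 1; −1 → 0.

NF00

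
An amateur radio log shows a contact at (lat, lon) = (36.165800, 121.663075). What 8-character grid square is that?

PM06td99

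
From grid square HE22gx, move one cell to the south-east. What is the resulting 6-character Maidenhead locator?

HE22hw

Longitude subsquare g = 6; +1 → 7 = h.
Latitude subsquare x = 23; −1 → 22 = w.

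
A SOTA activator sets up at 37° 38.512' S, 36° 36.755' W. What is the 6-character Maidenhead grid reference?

Add 180° to longitude and 90° to latitude: 143.3874, 52.3581.
Field (20°×10°, letters A–R): 143.3874/20 → 7 → H, 52.3581/10 → 5 → F; chars HF.
Square (2°×1°, digits 0–9): 3.3874/2 → 1, 2.3581/1 → 2; chars 12.
Subsquare (5′×2.5′, letters a–x): 1.3874/0.0833333 → 16 → q, 0.3581/0.0416667 → 8 → i; chars qi.

HF12qi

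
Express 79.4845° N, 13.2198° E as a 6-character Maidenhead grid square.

Add 180° to longitude and 90° to latitude: 193.2198, 169.4845.
Field: lon ⌊193.2198/20⌋ = 9 → J; lat ⌊169.4845/10⌋ = 16 → Q.
Square: lon ⌊13.2198/2⌋ = 6; lat ⌊9.4845/1⌋ = 9.
Subsquare: lon ⌊1.2198/0.0833333⌋ = 14 → o; lat ⌊0.4845/0.0416667⌋ = 11 → l.

JQ69ol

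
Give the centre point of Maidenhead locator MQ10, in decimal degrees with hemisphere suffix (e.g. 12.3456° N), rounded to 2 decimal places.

Field M=12, Q=16: +12·20° lon, +16·10° lat → SW at lon 60°, lat 70°.
Square 1, 0: +1·2° lon, +0·1° lat → SW at lon 62°, lat 70°.
Cell spans 2° lon × 1° lat. Centre is SW corner plus half of each.
latitude 70.50° N, longitude 63.00° E.

70.50° N, 63.00° E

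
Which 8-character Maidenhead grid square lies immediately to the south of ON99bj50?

Latitude extended square 0; −1 → -1, wraps to 9, carry into subsquare.
Latitude subsquare j = 9; −1 → 8 = i.
The longitude characters are unchanged.

ON99bi59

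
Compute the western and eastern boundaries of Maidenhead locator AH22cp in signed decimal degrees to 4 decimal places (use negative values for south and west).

Field A=0, H=7: +0·20° lon, +7·10° lat → SW at lon -180°, lat -20°.
Square 2, 2: +2·2° lon, +2·1° lat → SW at lon -176°, lat -18°.
Subsquare c=2, p=15: +2·0.0833333° lon, +15·0.0416667° lat → SW at lon -175.833°, lat -17.375°.
Cell spans 0.0833333° lon × 0.0416667° lat.
west -175.8333, east -175.7500.

-175.8333, -175.7500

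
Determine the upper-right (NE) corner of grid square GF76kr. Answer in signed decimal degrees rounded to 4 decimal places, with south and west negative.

-33.2500, -45.0833

Field G=6, F=5: +6·20° lon, +5·10° lat → SW at lon -60°, lat -40°.
Square 7, 6: +7·2° lon, +6·1° lat → SW at lon -46°, lat -34°.
Subsquare k=10, r=17: +10·0.0833333° lon, +17·0.0416667° lat → SW at lon -45.1667°, lat -33.2917°.
Cell spans 0.0833333° lon × 0.0416667° lat. NE corner is SW corner plus one full cell.
latitude -33.2500, longitude -45.0833.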